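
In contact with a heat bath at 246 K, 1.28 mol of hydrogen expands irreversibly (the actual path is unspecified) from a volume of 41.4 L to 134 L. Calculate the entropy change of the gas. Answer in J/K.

Entropy is a state function, so ΔS_gas depends only on the end states.
For an isothermal ideal gas ΔS_gas = nR ln(V₂/V₁) = 1.28 × 8.314 × ln(134/41.4) = 12.5 J/K.

ΔS_gas = 12.5 J/K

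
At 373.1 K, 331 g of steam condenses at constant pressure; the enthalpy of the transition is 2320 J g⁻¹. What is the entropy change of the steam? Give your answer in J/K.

ΔS = -2060 J/K

Heat released by the substance: Q = −mL = −331 × 2320 = −767920 J.
At constant T, ΔS = Q_rev/T = −767920 / 373.1 = -2060 J/K.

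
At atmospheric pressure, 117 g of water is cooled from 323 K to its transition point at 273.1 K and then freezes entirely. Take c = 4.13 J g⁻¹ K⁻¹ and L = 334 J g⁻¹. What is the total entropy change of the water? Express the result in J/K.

Cooling step: ΔS₁ = m c ln(T_tr/T_i) = 117 × 4.13 × ln(273.1/323) = -81.09 J/K.
Phase change: ΔS₂ = −mL/T_tr = −117 × 334 / 273.1 = -143.1 J/K.
ΔS_total = (-81.09) + (-143.1) = -224 J/K.

ΔS = -224 J/K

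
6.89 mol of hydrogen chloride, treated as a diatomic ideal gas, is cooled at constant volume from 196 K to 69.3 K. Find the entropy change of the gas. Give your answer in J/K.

At constant volume, ΔS = nC_V ln(T₂/T₁) with C_V = 5R/2 = 20.79 J mol⁻¹ K⁻¹.
ΔS = 6.89 × 20.79 × ln(69.3/196) = -149 J/K.

ΔS = -149 J/K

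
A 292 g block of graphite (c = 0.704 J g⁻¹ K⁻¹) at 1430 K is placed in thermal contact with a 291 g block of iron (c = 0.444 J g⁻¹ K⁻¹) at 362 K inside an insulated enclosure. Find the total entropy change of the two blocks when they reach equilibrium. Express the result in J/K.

Energy balance: T_f = (m₁c₁T₁ + m₂c₂T₂)/(m₁c₁ + m₂c₂) = 1017.8 K.
ΔS₁ = m₁c₁ ln(T_f/T₁) = 205.568 × ln(1017.8/1430) = -69.9 J/K.
ΔS₂ = m₂c₂ ln(T_f/T₂) = 129.204 × ln(1017.8/362) = 133.6 J/K.
ΔS_total = -69.9 + 133.6 = 63.7 J/K.

ΔS_total = 63.7 J/K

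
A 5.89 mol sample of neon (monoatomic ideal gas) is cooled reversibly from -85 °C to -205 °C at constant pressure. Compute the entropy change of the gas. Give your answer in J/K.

ΔS = -124 J/K

In kelvin: T₁ = 188.15 K, T₂ = 68.15 K. At constant pressure, ΔS = nC_p ln(T₂/T₁) with C_p = 5R/2 = 20.79 J mol⁻¹ K⁻¹.
ΔS = 5.89 × 20.79 × ln(68.15/188.15) = -124 J/K.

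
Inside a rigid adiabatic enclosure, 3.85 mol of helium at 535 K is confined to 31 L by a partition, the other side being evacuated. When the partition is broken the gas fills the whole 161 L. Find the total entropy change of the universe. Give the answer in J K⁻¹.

ΔS_universe = 52.7 J/K

For an ideal gas in free expansion Q = 0 and W = 0, so T is unchanged.
Entropy is a state function; using a reversible isothermal path, ΔS_gas = nR ln(V₂/V₁) = 3.85 × 8.314 × ln(161/31) = 52.7 J/K.
The insulated surroundings exchange no heat, so ΔS_surr = 0 and ΔS_universe = ΔS_gas.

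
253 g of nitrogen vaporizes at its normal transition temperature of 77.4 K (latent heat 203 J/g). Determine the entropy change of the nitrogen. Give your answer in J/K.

ΔS = 664 J/K

Heat absorbed by the substance: Q = mL = 253 × 203 = 51359 J.
At constant T, ΔS = Q_rev/T = 51359 / 77.4 = 664 J/K.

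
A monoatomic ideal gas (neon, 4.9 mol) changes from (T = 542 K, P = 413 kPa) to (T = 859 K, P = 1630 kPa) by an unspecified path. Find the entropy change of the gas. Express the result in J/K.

ΔS = nC_p ln(T₂/T₁) − nR ln(P₂/P₁), with C_p = 5R/2 = 20.79 J mol⁻¹ K⁻¹ for a monoatomic ideal gas.
ΔS = 4.9 × [20.79 × ln(859/542) − 8.314 × ln(1630/413)] = -9.03 J/K.

ΔS = -9.03 J/K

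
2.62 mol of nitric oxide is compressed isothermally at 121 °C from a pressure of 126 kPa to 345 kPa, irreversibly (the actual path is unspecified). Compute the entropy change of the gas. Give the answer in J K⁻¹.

Entropy is a state function, so ΔS_gas depends only on the end states.
For an isothermal ideal gas ΔS_gas = nR ln(P₁/P₂) = 2.62 × 8.314 × ln(126/345) = -21.9 J/K.

ΔS_gas = -21.9 J/K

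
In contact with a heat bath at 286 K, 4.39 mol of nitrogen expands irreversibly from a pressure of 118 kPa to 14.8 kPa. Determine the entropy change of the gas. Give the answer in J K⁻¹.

ΔS_gas = 75.8 J/K

Entropy is a state function, so ΔS_gas depends only on the end states.
For an isothermal ideal gas ΔS_gas = nR ln(P₁/P₂) = 4.39 × 8.314 × ln(118/14.8) = 75.8 J/K.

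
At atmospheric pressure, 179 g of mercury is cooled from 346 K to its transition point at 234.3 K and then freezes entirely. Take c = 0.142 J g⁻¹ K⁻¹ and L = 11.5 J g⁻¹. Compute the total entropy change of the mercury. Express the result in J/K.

Cooling step: ΔS₁ = m c ln(T_tr/T_i) = 179 × 0.142 × ln(234.3/346) = -9.909 J/K.
Phase change: ΔS₂ = −mL/T_tr = −179 × 11.5 / 234.3 = -8.786 J/K.
ΔS_total = (-9.909) + (-8.786) = -18.7 J/K.

ΔS = -18.7 J/K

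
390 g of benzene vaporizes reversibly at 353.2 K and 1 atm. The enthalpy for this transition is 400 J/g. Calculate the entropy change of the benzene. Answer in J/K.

Heat absorbed by the substance: Q = mL = 390 × 400 = 156000 J.
At constant T, ΔS = Q_rev/T = 156000 / 353.2 = 442 J/K.

ΔS = 442 J/K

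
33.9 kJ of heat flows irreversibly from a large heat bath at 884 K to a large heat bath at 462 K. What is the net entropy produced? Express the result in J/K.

ΔS_hot = −Q/T_H = −33900/884 = -38.35 J/K and ΔS_cold = +Q/T_C = 33900/462 = 73.38 J/K.
ΔS_total = -38.35 + 73.38 = 35 J/K, positive as the second law requires.

ΔS_total = 35 J/K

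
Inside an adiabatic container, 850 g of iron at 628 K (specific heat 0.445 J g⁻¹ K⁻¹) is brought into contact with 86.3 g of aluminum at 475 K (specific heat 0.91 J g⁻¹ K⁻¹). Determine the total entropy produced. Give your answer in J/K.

Energy balance: T_f = (m₁c₁T₁ + m₂c₂T₂)/(m₁c₁ + m₂c₂) = 601.7 K.
ΔS₁ = m₁c₁ ln(T_f/T₁) = 378.25 × ln(601.7/628) = -16.185 J/K.
ΔS₂ = m₂c₂ ln(T_f/T₂) = 78.533 × ln(601.7/475) = 18.568 J/K.
ΔS_total = -16.185 + 18.568 = 2.38 J/K.

ΔS_total = 2.38 J/K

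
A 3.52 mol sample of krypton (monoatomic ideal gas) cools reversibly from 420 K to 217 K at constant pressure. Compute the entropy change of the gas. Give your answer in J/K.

At constant pressure, ΔS = nC_p ln(T₂/T₁) with C_p = 5R/2 = 20.79 J mol⁻¹ K⁻¹.
ΔS = 3.52 × 20.79 × ln(217/420) = -48.3 J/K.

ΔS = -48.3 J/K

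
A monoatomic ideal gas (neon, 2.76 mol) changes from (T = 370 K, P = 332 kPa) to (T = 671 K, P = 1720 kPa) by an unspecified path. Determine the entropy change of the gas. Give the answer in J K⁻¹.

ΔS = -3.6 J/K

ΔS = nC_p ln(T₂/T₁) − nR ln(P₂/P₁), with C_p = 5R/2 = 20.79 J mol⁻¹ K⁻¹ for a monoatomic ideal gas.
ΔS = 2.76 × [20.79 × ln(671/370) − 8.314 × ln(1720/332)] = -3.6 J/K.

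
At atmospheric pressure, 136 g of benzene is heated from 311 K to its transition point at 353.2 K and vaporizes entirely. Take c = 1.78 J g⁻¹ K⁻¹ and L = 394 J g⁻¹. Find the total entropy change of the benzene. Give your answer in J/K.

Warming step: ΔS₁ = m c ln(T_tr/T_i) = 136 × 1.78 × ln(353.2/311) = 30.803 J/K.
Phase change: ΔS₂ = +mL/T_tr = 136 × 394 / 353.2 = 151.71 J/K.
ΔS_total = (30.803) + (151.71) = 183 J/K.

ΔS = 183 J/K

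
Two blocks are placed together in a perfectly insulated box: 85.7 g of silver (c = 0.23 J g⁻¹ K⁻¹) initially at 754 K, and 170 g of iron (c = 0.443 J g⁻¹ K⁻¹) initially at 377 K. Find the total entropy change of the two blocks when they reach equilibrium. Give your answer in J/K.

Energy balance: T_f = (m₁c₁T₁ + m₂c₂T₂)/(m₁c₁ + m₂c₂) = 455.2 K.
ΔS₁ = m₁c₁ ln(T_f/T₁) = 19.711 × ln(455.2/754) = -9.947 J/K.
ΔS₂ = m₂c₂ ln(T_f/T₂) = 75.31 × ln(455.2/377) = 14.2 J/K.
ΔS_total = -9.947 + 14.2 = 4.25 J/K.

ΔS_total = 4.25 J/K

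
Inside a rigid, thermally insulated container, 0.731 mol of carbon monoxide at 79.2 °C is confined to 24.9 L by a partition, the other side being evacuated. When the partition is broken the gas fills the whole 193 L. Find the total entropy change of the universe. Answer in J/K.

For an ideal gas in free expansion Q = 0 and W = 0, so T is unchanged.
Entropy is a state function; using a reversible isothermal path, ΔS_gas = nR ln(V₂/V₁) = 0.731 × 8.314 × ln(193/24.9) = 12.4 J/K.
The insulated surroundings exchange no heat, so ΔS_surr = 0 and ΔS_universe = ΔS_gas.

ΔS_universe = 12.4 J/K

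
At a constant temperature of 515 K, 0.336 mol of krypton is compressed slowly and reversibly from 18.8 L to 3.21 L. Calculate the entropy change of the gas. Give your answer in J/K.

ΔS_gas = -4.94 J/K

For an isothermal ideal gas ΔS_gas = nR ln(V₂/V₁) = 0.336 × 8.314 × ln(3.21/18.8) = -4.94 J/K.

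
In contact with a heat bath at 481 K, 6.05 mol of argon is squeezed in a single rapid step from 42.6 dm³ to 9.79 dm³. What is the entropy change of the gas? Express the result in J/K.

ΔS_gas = -74 J/K

Entropy is a state function, so ΔS_gas depends only on the end states.
For an isothermal ideal gas ΔS_gas = nR ln(V₂/V₁) = 6.05 × 8.314 × ln(9.79/42.6) = -74 J/K.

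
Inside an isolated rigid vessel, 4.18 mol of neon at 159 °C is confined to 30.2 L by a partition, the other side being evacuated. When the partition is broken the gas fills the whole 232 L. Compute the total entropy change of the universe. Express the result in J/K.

ΔS_universe = 70.9 J/K

For an ideal gas in free expansion Q = 0 and W = 0, so T is unchanged.
Entropy is a state function; using a reversible isothermal path, ΔS_gas = nR ln(V₂/V₁) = 4.18 × 8.314 × ln(232/30.2) = 70.9 J/K.
The insulated surroundings exchange no heat, so ΔS_surr = 0 and ΔS_universe = ΔS_gas.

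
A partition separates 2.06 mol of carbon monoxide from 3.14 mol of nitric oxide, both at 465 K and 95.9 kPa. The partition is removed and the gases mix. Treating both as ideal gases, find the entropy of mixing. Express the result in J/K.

Mole fractions: x_A = 2.06/5.2 = 0.396, x_B = 0.604.
ΔS_mix = −R(n_A ln x_A + n_B ln x_B) = −8.314 × (2.06 ln 0.396 + 3.14 ln 0.604) = 29 J/K.

ΔS_mix = 29 J/K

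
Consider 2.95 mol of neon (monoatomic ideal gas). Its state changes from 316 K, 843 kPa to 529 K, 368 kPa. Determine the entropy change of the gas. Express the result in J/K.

ΔS = nC_p ln(T₂/T₁) − nR ln(P₂/P₁), with C_p = 5R/2 = 20.79 J mol⁻¹ K⁻¹ for a monoatomic ideal gas.
ΔS = 2.95 × [20.79 × ln(529/316) − 8.314 × ln(368/843)] = 51.9 J/K.

ΔS = 51.9 J/K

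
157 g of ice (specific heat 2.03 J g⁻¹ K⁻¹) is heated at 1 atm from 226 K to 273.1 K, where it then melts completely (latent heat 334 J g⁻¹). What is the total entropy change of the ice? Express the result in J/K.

ΔS = 252 J/K

Warming step: ΔS₁ = m c ln(T_tr/T_i) = 157 × 2.03 × ln(273.1/226) = 60.33 J/K.
Phase change: ΔS₂ = +mL/T_tr = 157 × 334 / 273.1 = 192 J/K.
ΔS_total = (60.33) + (192) = 252 J/K.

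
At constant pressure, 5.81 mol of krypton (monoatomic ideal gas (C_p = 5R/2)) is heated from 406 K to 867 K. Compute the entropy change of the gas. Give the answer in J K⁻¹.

At constant pressure, ΔS = nC_p ln(T₂/T₁) with C_p = 5R/2 = 20.79 J mol⁻¹ K⁻¹.
ΔS = 5.81 × 20.79 × ln(867/406) = 91.6 J/K.

ΔS = 91.6 J/K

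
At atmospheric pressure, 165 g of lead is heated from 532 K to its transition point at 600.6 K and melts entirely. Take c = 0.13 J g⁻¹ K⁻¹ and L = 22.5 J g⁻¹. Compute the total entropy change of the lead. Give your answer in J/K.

Warming step: ΔS₁ = m c ln(T_tr/T_i) = 165 × 0.13 × ln(600.6/532) = 2.602 J/K.
Phase change: ΔS₂ = +mL/T_tr = 165 × 22.5 / 600.6 = 6.181 J/K.
ΔS_total = (2.602) + (6.181) = 8.78 J/K.

ΔS = 8.78 J/K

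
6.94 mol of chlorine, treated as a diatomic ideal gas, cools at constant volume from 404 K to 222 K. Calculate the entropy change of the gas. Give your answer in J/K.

ΔS = -86.4 J/K

At constant volume, ΔS = nC_V ln(T₂/T₁) with C_V = 5R/2 = 20.79 J mol⁻¹ K⁻¹.
ΔS = 6.94 × 20.79 × ln(222/404) = -86.4 J/K.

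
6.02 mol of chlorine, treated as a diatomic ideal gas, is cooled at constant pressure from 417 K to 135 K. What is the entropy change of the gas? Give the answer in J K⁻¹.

At constant pressure, ΔS = nC_p ln(T₂/T₁) with C_p = 7R/2 = 29.1 J mol⁻¹ K⁻¹.
ΔS = 6.02 × 29.1 × ln(135/417) = -198 J/K.

ΔS = -198 J/K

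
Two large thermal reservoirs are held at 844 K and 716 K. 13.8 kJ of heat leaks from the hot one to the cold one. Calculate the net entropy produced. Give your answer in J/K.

ΔS_hot = −Q/T_H = −13800/844 = -16.35 J/K and ΔS_cold = +Q/T_C = 13800/716 = 19.27 J/K.
ΔS_total = -16.35 + 19.27 = 2.92 J/K, positive as the second law requires.

ΔS_total = 2.92 J/K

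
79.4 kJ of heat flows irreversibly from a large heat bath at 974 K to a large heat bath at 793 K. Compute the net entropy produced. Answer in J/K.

ΔS_hot = −Q/T_H = −79400/974 = -81.52 J/K and ΔS_cold = +Q/T_C = 79400/793 = 100.1 J/K.
ΔS_total = -81.52 + 100.1 = 18.6 J/K, positive as the second law requires.

ΔS_total = 18.6 J/K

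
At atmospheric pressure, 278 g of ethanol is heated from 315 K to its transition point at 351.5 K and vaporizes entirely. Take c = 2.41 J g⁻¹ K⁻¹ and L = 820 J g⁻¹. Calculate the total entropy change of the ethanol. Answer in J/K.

ΔS = 722 J/K

Warming step: ΔS₁ = m c ln(T_tr/T_i) = 278 × 2.41 × ln(351.5/315) = 73.45 J/K.
Phase change: ΔS₂ = +mL/T_tr = 278 × 820 / 351.5 = 648.5 J/K.
ΔS_total = (73.45) + (648.5) = 722 J/K.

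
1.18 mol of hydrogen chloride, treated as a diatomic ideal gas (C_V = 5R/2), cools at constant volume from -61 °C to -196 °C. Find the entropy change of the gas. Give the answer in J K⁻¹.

In kelvin: T₁ = 212.15 K, T₂ = 77.15 K. At constant volume, ΔS = nC_V ln(T₂/T₁) with C_V = 5R/2 = 20.79 J mol⁻¹ K⁻¹.
ΔS = 1.18 × 20.79 × ln(77.15/212.15) = -24.8 J/K.

ΔS = -24.8 J/K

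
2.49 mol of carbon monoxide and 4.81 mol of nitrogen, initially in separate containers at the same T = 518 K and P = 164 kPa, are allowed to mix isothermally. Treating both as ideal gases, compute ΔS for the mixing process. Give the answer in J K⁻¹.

ΔS_mix = 38.9 J/K

Mole fractions: x_A = 2.49/7.3 = 0.341, x_B = 0.659.
ΔS_mix = −R(n_A ln x_A + n_B ln x_B) = −8.314 × (2.49 ln 0.341 + 4.81 ln 0.659) = 38.9 J/K.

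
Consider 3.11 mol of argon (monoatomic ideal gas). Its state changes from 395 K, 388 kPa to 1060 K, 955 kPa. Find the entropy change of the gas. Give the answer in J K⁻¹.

ΔS = nC_p ln(T₂/T₁) − nR ln(P₂/P₁), with C_p = 5R/2 = 20.79 J mol⁻¹ K⁻¹ for a monoatomic ideal gas.
ΔS = 3.11 × [20.79 × ln(1060/395) − 8.314 × ln(955/388)] = 40.5 J/K.

ΔS = 40.5 J/K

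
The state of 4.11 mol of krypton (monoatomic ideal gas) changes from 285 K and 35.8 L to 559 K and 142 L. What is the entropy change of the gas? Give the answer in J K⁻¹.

Entropy is a state function: ΔS = nC_V ln(T₂/T₁) + nR ln(V₂/V₁), with C_V = 3R/2 = 12.47 J mol⁻¹ K⁻¹ for a monoatomic ideal gas.
ΔS = 4.11 × [12.47 × ln(559/285) + 8.314 × ln(142/35.8)] = 81.6 J/K.

ΔS = 81.6 J/K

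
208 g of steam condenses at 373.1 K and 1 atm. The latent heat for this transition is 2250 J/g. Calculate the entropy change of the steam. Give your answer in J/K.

ΔS = -1250 J/K

Heat released by the substance: Q = −mL = −208 × 2250 = −468000 J.
At constant T, ΔS = Q_rev/T = −468000 / 373.1 = -1250 J/K.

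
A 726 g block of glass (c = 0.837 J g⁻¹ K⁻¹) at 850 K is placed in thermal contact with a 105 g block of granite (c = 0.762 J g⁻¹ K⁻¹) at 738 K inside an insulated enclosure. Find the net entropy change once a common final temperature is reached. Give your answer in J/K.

Energy balance: T_f = (m₁c₁T₁ + m₂c₂T₂)/(m₁c₁ + m₂c₂) = 836.97 K.
ΔS₁ = m₁c₁ ln(T_f/T₁) = 607.662 × ln(836.97/850) = -9.388 J/K.
ΔS₂ = m₂c₂ ln(T_f/T₂) = 80.01 × ln(836.97/738) = 10.069 J/K.
ΔS_total = -9.388 + 10.069 = 0.681 J/K.

ΔS_total = 0.681 J/K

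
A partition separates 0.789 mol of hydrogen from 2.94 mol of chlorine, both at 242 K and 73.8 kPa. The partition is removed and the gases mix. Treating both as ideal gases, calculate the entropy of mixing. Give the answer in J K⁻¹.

Mole fractions: x_A = 0.789/3.73 = 0.212, x_B = 0.788.
ΔS_mix = −R(n_A ln x_A + n_B ln x_B) = −8.314 × (0.789 ln 0.212 + 2.94 ln 0.788) = 16 J/K.

ΔS_mix = 16 J/K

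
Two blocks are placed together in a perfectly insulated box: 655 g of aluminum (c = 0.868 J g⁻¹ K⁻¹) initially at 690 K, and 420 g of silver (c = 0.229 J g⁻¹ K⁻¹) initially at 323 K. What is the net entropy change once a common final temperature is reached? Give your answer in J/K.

ΔS_total = 19.8 J/K

Energy balance: T_f = (m₁c₁T₁ + m₂c₂T₂)/(m₁c₁ + m₂c₂) = 636.9 K.
ΔS₁ = m₁c₁ ln(T_f/T₁) = 568.54 × ln(636.9/690) = -45.53 J/K.
ΔS₂ = m₂c₂ ln(T_f/T₂) = 96.18 × ln(636.9/323) = 65.3 J/K.
ΔS_total = -45.53 + 65.3 = 19.8 J/K.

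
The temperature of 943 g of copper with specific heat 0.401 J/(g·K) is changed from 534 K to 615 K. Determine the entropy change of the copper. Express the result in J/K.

ΔS = 53.4 J/K

ΔS = ∫dQ_rev/T = m c ln(T₂/T₁) = 943 × 0.401 × ln(615/534) = 53.4 J/K.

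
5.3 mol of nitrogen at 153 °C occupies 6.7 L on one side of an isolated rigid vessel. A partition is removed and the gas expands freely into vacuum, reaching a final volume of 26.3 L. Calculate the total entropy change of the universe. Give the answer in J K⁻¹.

ΔS_universe = 60.3 J/K

For an ideal gas in free expansion Q = 0 and W = 0, so T is unchanged.
Entropy is a state function; using a reversible isothermal path, ΔS_gas = nR ln(V₂/V₁) = 5.3 × 8.314 × ln(26.3/6.7) = 60.3 J/K.
The insulated surroundings exchange no heat, so ΔS_surr = 0 and ΔS_universe = ΔS_gas.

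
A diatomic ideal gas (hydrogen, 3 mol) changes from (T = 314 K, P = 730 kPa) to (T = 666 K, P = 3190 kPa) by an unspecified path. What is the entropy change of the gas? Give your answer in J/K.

ΔS = 28.9 J/K

ΔS = nC_p ln(T₂/T₁) − nR ln(P₂/P₁), with C_p = 7R/2 = 29.1 J mol⁻¹ K⁻¹ for a diatomic ideal gas.
ΔS = 3 × [29.1 × ln(666/314) − 8.314 × ln(3190/730)] = 28.9 J/K.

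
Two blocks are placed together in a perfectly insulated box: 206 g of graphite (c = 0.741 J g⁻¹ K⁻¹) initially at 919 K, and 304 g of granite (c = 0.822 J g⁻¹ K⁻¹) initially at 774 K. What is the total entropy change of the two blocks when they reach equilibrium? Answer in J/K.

ΔS_total = 1.41 J/K

Energy balance: T_f = (m₁c₁T₁ + m₂c₂T₂)/(m₁c₁ + m₂c₂) = 828.99 K.
ΔS₁ = m₁c₁ ln(T_f/T₁) = 152.646 × ln(828.99/919) = -15.74 J/K.
ΔS₂ = m₂c₂ ln(T_f/T₂) = 249.888 × ln(828.99/774) = 17.15 J/K.
ΔS_total = -15.74 + 17.15 = 1.41 J/K.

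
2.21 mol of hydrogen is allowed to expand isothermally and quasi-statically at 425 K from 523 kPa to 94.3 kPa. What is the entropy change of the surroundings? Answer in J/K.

ΔS_surr = -31.5 J/K

For an isothermal ideal gas ΔS_gas = nR ln(P₁/P₂) = 2.21 × 8.314 × ln(523/94.3) = 31.5 J/K.
The process is reversible, so ΔS_surr = −ΔS_gas = -31.5 J/K and ΔS_universe = 0.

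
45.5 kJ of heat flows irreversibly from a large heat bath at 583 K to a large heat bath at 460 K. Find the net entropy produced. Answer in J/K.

ΔS_total = 20.9 J/K

ΔS_hot = −Q/T_H = −45500/583 = -78.04 J/K and ΔS_cold = +Q/T_C = 45500/460 = 98.91 J/K.
ΔS_total = -78.04 + 98.91 = 20.9 J/K, positive as the second law requires.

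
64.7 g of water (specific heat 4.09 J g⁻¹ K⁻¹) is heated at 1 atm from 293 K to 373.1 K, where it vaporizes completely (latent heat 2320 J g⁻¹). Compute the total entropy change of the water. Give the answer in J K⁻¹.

Warming step: ΔS₁ = m c ln(T_tr/T_i) = 64.7 × 4.09 × ln(373.1/293) = 63.95 J/K.
Phase change: ΔS₂ = +mL/T_tr = 64.7 × 2320 / 373.1 = 402.3 J/K.
ΔS_total = (63.95) + (402.3) = 466 J/K.

ΔS = 466 J/K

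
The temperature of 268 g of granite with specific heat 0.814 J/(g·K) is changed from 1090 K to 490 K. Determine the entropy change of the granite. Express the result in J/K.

ΔS = -174 J/K

ΔS = ∫dQ_rev/T = m c ln(T₂/T₁) = 268 × 0.814 × ln(490/1090) = -174 J/K.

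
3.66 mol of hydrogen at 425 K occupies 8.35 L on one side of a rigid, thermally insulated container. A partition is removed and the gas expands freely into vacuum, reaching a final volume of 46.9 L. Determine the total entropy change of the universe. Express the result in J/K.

For an ideal gas in free expansion Q = 0 and W = 0, so T is unchanged.
Entropy is a state function; using a reversible isothermal path, ΔS_gas = nR ln(V₂/V₁) = 3.66 × 8.314 × ln(46.9/8.35) = 52.5 J/K.
The insulated surroundings exchange no heat, so ΔS_surr = 0 and ΔS_universe = ΔS_gas.

ΔS_universe = 52.5 J/K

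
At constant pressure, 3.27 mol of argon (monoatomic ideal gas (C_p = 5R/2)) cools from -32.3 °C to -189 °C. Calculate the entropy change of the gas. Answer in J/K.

In kelvin: T₁ = 240.85 K, T₂ = 84.15 K. At constant pressure, ΔS = nC_p ln(T₂/T₁) with C_p = 5R/2 = 20.79 J mol⁻¹ K⁻¹.
ΔS = 3.27 × 20.79 × ln(84.15/240.85) = -71.5 J/K.

ΔS = -71.5 J/K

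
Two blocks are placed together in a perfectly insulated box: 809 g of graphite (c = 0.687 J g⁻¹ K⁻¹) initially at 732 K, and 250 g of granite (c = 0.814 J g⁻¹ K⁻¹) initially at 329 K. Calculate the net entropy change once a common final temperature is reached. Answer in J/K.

ΔS_total = 41.5 J/K

Energy balance: T_f = (m₁c₁T₁ + m₂c₂T₂)/(m₁c₁ + m₂c₂) = 623.99 K.
ΔS₁ = m₁c₁ ln(T_f/T₁) = 555.783 × ln(623.99/732) = -88.729 J/K.
ΔS₂ = m₂c₂ ln(T_f/T₂) = 203.5 × ln(623.99/329) = 130.26 J/K.
ΔS_total = -88.729 + 130.26 = 41.5 J/K.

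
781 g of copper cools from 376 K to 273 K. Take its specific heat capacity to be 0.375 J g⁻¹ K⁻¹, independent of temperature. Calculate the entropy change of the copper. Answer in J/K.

ΔS = ∫dQ_rev/T = m c ln(T₂/T₁) = 781 × 0.375 × ln(273/376) = -93.8 J/K.

ΔS = -93.8 J/K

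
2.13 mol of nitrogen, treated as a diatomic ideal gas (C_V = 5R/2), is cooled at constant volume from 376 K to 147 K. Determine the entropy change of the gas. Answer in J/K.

At constant volume, ΔS = nC_V ln(T₂/T₁) with C_V = 5R/2 = 20.79 J mol⁻¹ K⁻¹.
ΔS = 2.13 × 20.79 × ln(147/376) = -41.6 J/K.

ΔS = -41.6 J/K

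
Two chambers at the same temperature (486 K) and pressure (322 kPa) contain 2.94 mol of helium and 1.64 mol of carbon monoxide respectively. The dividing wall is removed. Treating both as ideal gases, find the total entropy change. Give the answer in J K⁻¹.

Mole fractions: x_A = 2.94/4.58 = 0.642, x_B = 0.358.
ΔS_mix = −R(n_A ln x_A + n_B ln x_B) = −8.314 × (2.94 ln 0.642 + 1.64 ln 0.358) = 24.8 J/K.

ΔS_mix = 24.8 J/K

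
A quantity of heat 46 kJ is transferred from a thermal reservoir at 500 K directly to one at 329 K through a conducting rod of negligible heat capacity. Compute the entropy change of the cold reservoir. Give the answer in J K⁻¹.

ΔS_cold = 140 J/K

The cold reservoir gains heat Q, so ΔS_cold = +Q/T_C = 46000/329 = 140 J/K.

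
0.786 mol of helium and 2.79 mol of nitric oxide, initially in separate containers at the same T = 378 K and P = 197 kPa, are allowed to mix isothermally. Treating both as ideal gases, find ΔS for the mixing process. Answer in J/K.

ΔS_mix = 15.7 J/K

Mole fractions: x_A = 0.786/3.58 = 0.22, x_B = 0.78.
ΔS_mix = −R(n_A ln x_A + n_B ln x_B) = −8.314 × (0.786 ln 0.22 + 2.79 ln 0.78) = 15.7 J/K.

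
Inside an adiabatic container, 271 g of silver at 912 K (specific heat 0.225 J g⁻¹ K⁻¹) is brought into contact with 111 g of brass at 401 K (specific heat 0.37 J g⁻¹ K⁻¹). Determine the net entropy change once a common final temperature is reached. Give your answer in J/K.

Energy balance: T_f = (m₁c₁T₁ + m₂c₂T₂)/(m₁c₁ + m₂c₂) = 706.34 K.
ΔS₁ = m₁c₁ ln(T_f/T₁) = 60.975 × ln(706.34/912) = -15.58 J/K.
ΔS₂ = m₂c₂ ln(T_f/T₂) = 41.07 × ln(706.34/401) = 23.25 J/K.
ΔS_total = -15.58 + 23.25 = 7.67 J/K.

ΔS_total = 7.67 J/K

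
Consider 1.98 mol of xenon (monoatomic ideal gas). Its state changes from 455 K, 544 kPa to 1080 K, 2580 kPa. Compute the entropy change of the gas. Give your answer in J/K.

ΔS = nC_p ln(T₂/T₁) − nR ln(P₂/P₁), with C_p = 5R/2 = 20.79 J mol⁻¹ K⁻¹ for a monoatomic ideal gas.
ΔS = 1.98 × [20.79 × ln(1080/455) − 8.314 × ln(2580/544)] = 9.95 J/K.

ΔS = 9.95 J/K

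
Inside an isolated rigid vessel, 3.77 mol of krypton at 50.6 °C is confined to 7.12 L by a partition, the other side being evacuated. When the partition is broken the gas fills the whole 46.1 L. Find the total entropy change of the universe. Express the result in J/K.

ΔS_universe = 58.5 J/K

No heat is exchanged and no work is done, so the ideal-gas temperature stays constant.
Entropy is a state function; using a reversible isothermal path, ΔS_gas = nR ln(V₂/V₁) = 3.77 × 8.314 × ln(46.1/7.12) = 58.5 J/K.
The insulated surroundings exchange no heat, so ΔS_surr = 0 and ΔS_universe = ΔS_gas.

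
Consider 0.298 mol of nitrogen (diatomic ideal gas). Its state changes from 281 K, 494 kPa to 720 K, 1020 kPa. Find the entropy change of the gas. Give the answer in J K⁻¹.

ΔS = 6.36 J/K

ΔS = nC_p ln(T₂/T₁) − nR ln(P₂/P₁), with C_p = 7R/2 = 29.1 J mol⁻¹ K⁻¹ for a diatomic ideal gas.
ΔS = 0.298 × [29.1 × ln(720/281) − 8.314 × ln(1020/494)] = 6.36 J/K.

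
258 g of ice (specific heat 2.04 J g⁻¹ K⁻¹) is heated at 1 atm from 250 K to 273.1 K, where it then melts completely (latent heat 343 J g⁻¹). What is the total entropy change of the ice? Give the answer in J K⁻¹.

Warming step: ΔS₁ = m c ln(T_tr/T_i) = 258 × 2.04 × ln(273.1/250) = 46.51 J/K.
Phase change: ΔS₂ = +mL/T_tr = 258 × 343 / 273.1 = 324 J/K.
ΔS_total = (46.51) + (324) = 371 J/K.

ΔS = 371 J/K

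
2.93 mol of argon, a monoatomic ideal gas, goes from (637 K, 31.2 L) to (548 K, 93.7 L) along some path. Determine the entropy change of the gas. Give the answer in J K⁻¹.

Entropy is a state function: ΔS = nC_V ln(T₂/T₁) + nR ln(V₂/V₁), with C_V = 3R/2 = 12.47 J mol⁻¹ K⁻¹ for a monoatomic ideal gas.
ΔS = 2.93 × [12.47 × ln(548/637) + 8.314 × ln(93.7/31.2)] = 21.3 J/K.

ΔS = 21.3 J/K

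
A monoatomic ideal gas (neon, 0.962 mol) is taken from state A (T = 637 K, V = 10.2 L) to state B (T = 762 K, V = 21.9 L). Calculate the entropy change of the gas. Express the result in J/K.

Entropy is a state function: ΔS = nC_V ln(T₂/T₁) + nR ln(V₂/V₁), with C_V = 3R/2 = 12.47 J mol⁻¹ K⁻¹ for a monoatomic ideal gas.
ΔS = 0.962 × [12.47 × ln(762/637) + 8.314 × ln(21.9/10.2)] = 8.26 J/K.

ΔS = 8.26 J/K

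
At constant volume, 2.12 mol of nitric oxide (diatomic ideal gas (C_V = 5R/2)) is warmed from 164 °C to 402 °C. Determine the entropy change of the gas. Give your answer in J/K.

ΔS = 19.2 J/K

In kelvin: T₁ = 437.15 K, T₂ = 675.15 K. At constant volume, ΔS = nC_V ln(T₂/T₁) with C_V = 5R/2 = 20.79 J mol⁻¹ K⁻¹.
ΔS = 2.12 × 20.79 × ln(675.15/437.15) = 19.2 J/K.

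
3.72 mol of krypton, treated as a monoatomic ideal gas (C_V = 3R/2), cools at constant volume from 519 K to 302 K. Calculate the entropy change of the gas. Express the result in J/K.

ΔS = -25.1 J/K

At constant volume, ΔS = nC_V ln(T₂/T₁) with C_V = 3R/2 = 12.47 J mol⁻¹ K⁻¹.
ΔS = 3.72 × 12.47 × ln(302/519) = -25.1 J/K.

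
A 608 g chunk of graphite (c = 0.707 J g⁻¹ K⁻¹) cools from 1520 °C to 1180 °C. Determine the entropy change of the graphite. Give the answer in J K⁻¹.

In kelvin: T₁ = 1793.15 K, T₂ = 1453.15 K. ΔS = ∫dQ_rev/T = m c ln(T₂/T₁) = 608 × 0.707 × ln(1453.15/1793.15) = -90.4 J/K.

ΔS = -90.4 J/K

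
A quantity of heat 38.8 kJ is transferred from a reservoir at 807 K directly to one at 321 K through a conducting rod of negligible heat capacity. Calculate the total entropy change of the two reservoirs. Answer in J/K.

ΔS_hot = −Q/T_H = −38800/807 = -48.08 J/K and ΔS_cold = +Q/T_C = 38800/321 = 120.9 J/K.
ΔS_total = -48.08 + 120.9 = 72.8 J/K, positive as the second law requires.

ΔS_total = 72.8 J/K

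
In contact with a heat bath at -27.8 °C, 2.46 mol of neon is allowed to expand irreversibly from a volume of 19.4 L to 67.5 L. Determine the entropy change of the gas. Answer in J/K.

ΔS_gas = 25.5 J/K

Entropy is a state function, so ΔS_gas depends only on the end states.
For an isothermal ideal gas ΔS_gas = nR ln(V₂/V₁) = 2.46 × 8.314 × ln(67.5/19.4) = 25.5 J/K.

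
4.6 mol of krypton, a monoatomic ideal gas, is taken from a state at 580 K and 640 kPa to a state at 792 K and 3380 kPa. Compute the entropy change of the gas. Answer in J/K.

ΔS = -33.9 J/K

ΔS = nC_p ln(T₂/T₁) − nR ln(P₂/P₁), with C_p = 5R/2 = 20.79 J mol⁻¹ K⁻¹ for a monoatomic ideal gas.
ΔS = 4.6 × [20.79 × ln(792/580) − 8.314 × ln(3380/640)] = -33.9 J/K.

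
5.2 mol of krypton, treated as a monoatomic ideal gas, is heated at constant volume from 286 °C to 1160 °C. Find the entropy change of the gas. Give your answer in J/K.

In kelvin: T₁ = 559.15 K, T₂ = 1433.15 K. At constant volume, ΔS = nC_V ln(T₂/T₁) with C_V = 3R/2 = 12.47 J mol⁻¹ K⁻¹.
ΔS = 5.2 × 12.47 × ln(1433.15/559.15) = 61 J/K.

ΔS = 61 J/K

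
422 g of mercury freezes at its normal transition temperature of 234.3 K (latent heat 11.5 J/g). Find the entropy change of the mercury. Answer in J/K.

ΔS = -20.7 J/K

Heat released by the substance: Q = −mL = −422 × 11.5 = −4853 J.
At constant T, ΔS = Q_rev/T = −4853 / 234.3 = -20.7 J/K.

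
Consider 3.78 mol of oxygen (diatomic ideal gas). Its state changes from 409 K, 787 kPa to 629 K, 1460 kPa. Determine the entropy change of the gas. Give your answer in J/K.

ΔS = 27.9 J/K

ΔS = nC_p ln(T₂/T₁) − nR ln(P₂/P₁), with C_p = 7R/2 = 29.1 J mol⁻¹ K⁻¹ for a diatomic ideal gas.
ΔS = 3.78 × [29.1 × ln(629/409) − 8.314 × ln(1460/787)] = 27.9 J/K.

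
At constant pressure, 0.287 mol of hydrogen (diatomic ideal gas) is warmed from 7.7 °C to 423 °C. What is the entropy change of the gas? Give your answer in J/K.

In kelvin: T₁ = 280.85 K, T₂ = 696.15 K. At constant pressure, ΔS = nC_p ln(T₂/T₁) with C_p = 7R/2 = 29.1 J mol⁻¹ K⁻¹.
ΔS = 0.287 × 29.1 × ln(696.15/280.85) = 7.58 J/K.

ΔS = 7.58 J/K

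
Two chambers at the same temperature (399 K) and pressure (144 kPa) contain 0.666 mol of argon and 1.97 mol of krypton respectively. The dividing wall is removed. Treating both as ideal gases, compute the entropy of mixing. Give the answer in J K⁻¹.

Mole fractions: x_A = 0.666/2.64 = 0.253, x_B = 0.747.
ΔS_mix = −R(n_A ln x_A + n_B ln x_B) = −8.314 × (0.666 ln 0.253 + 1.97 ln 0.747) = 12.4 J/K.

ΔS_mix = 12.4 J/K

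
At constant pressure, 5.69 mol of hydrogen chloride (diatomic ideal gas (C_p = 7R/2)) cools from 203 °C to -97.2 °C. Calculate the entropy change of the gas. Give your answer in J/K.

ΔS = -165 J/K

In kelvin: T₁ = 476.15 K, T₂ = 175.95 K. At constant pressure, ΔS = nC_p ln(T₂/T₁) with C_p = 7R/2 = 29.1 J mol⁻¹ K⁻¹.
ΔS = 5.69 × 29.1 × ln(175.95/476.15) = -165 J/K.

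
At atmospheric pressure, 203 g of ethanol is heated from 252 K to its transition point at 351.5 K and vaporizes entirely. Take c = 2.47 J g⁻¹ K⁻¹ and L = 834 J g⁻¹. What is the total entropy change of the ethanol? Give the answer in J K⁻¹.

Warming step: ΔS₁ = m c ln(T_tr/T_i) = 203 × 2.47 × ln(351.5/252) = 166.9 J/K.
Phase change: ΔS₂ = +mL/T_tr = 203 × 834 / 351.5 = 481.7 J/K.
ΔS_total = (166.9) + (481.7) = 649 J/K.

ΔS = 649 J/K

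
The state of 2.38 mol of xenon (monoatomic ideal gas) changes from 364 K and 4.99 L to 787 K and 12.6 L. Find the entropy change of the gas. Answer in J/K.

Entropy is a state function: ΔS = nC_V ln(T₂/T₁) + nR ln(V₂/V₁), with C_V = 3R/2 = 12.47 J mol⁻¹ K⁻¹ for a monoatomic ideal gas.
ΔS = 2.38 × [12.47 × ln(787/364) + 8.314 × ln(12.6/4.99)] = 41.2 J/K.

ΔS = 41.2 J/K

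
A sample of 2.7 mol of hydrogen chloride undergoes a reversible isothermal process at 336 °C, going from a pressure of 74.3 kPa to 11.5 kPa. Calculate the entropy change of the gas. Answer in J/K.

ΔS_gas = 41.9 J/K

For an isothermal ideal gas ΔS_gas = nR ln(P₁/P₂) = 2.7 × 8.314 × ln(74.3/11.5) = 41.9 J/K.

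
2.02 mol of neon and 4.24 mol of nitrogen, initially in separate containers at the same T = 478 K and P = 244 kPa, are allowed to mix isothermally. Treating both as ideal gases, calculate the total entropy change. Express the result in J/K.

Mole fractions: x_A = 2.02/6.26 = 0.323, x_B = 0.677.
ΔS_mix = −R(n_A ln x_A + n_B ln x_B) = −8.314 × (2.02 ln 0.323 + 4.24 ln 0.677) = 32.7 J/K.

ΔS_mix = 32.7 J/K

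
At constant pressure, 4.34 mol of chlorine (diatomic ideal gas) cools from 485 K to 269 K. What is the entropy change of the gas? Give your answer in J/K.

At constant pressure, ΔS = nC_p ln(T₂/T₁) with C_p = 7R/2 = 29.1 J mol⁻¹ K⁻¹.
ΔS = 4.34 × 29.1 × ln(269/485) = -74.4 J/K.

ΔS = -74.4 J/K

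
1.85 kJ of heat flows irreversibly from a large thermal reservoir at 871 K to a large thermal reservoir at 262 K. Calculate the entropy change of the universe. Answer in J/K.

ΔS_total = 4.94 J/K

ΔS_hot = −Q/T_H = −1850/871 = -2.124 J/K and ΔS_cold = +Q/T_C = 1850/262 = 7.061 J/K.
ΔS_total = -2.124 + 7.061 = 4.94 J/K, positive as the second law requires.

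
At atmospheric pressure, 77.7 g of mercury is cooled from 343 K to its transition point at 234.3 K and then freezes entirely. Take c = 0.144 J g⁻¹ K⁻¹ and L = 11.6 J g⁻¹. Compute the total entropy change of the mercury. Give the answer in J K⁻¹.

Cooling step: ΔS₁ = m c ln(T_tr/T_i) = 77.7 × 0.144 × ln(234.3/343) = -4.264 J/K.
Phase change: ΔS₂ = −mL/T_tr = −77.7 × 11.6 / 234.3 = -3.847 J/K.
ΔS_total = (-4.264) + (-3.847) = -8.11 J/K.

ΔS = -8.11 J/K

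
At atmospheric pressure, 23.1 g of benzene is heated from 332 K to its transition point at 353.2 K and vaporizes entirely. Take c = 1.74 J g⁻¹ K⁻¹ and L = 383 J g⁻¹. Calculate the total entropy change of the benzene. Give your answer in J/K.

Warming step: ΔS₁ = m c ln(T_tr/T_i) = 23.1 × 1.74 × ln(353.2/332) = 2.488 J/K.
Phase change: ΔS₂ = +mL/T_tr = 23.1 × 383 / 353.2 = 25.05 J/K.
ΔS_total = (2.488) + (25.05) = 27.5 J/K.

ΔS = 27.5 J/K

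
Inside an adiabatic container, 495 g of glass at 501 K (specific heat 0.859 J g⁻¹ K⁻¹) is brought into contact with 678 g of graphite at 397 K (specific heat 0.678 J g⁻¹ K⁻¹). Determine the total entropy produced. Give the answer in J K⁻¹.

ΔS_total = 5.98 J/K

Energy balance: T_f = (m₁c₁T₁ + m₂c₂T₂)/(m₁c₁ + m₂c₂) = 446.97 K.
ΔS₁ = m₁c₁ ln(T_f/T₁) = 425.205 × ln(446.97/501) = -48.52 J/K.
ΔS₂ = m₂c₂ ln(T_f/T₂) = 459.684 × ln(446.97/397) = 54.5 J/K.
ΔS_total = -48.52 + 54.5 = 5.98 J/K.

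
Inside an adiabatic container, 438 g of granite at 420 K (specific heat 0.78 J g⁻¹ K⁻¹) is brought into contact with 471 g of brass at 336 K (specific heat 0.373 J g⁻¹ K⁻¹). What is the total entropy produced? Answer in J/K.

Energy balance: T_f = (m₁c₁T₁ + m₂c₂T₂)/(m₁c₁ + m₂c₂) = 391.47 K.
ΔS₁ = m₁c₁ ln(T_f/T₁) = 341.64 × ln(391.47/420) = -24.03 J/K.
ΔS₂ = m₂c₂ ln(T_f/T₂) = 175.683 × ln(391.47/336) = 26.85 J/K.
ΔS_total = -24.03 + 26.85 = 2.82 J/K.

ΔS_total = 2.82 J/K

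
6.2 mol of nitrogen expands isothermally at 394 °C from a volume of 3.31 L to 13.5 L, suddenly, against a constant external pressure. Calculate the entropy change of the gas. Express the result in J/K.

ΔS_gas = 72.5 J/K

Entropy is a state function, so ΔS_gas depends only on the end states.
For an isothermal ideal gas ΔS_gas = nR ln(V₂/V₁) = 6.2 × 8.314 × ln(13.5/3.31) = 72.5 J/K.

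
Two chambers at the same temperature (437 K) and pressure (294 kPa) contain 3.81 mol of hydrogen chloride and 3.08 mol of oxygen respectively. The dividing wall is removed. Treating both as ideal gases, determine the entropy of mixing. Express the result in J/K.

Mole fractions: x_A = 3.81/6.89 = 0.553, x_B = 0.447.
ΔS_mix = −R(n_A ln x_A + n_B ln x_B) = −8.314 × (3.81 ln 0.553 + 3.08 ln 0.447) = 39.4 J/K.

ΔS_mix = 39.4 J/K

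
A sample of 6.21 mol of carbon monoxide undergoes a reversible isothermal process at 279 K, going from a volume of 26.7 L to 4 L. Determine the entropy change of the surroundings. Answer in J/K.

ΔS_surr = 98 J/K

For an isothermal ideal gas ΔS_gas = nR ln(V₂/V₁) = 6.21 × 8.314 × ln(4/26.7) = -98 J/K.
The process is reversible, so ΔS_surr = −ΔS_gas = 98 J/K and ΔS_universe = 0.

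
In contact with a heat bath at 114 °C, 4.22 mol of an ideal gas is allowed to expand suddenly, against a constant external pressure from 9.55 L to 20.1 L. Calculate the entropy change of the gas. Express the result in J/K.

Entropy is a state function, so ΔS_gas depends only on the end states.
For an isothermal ideal gas ΔS_gas = nR ln(V₂/V₁) = 4.22 × 8.314 × ln(20.1/9.55) = 26.1 J/K.

ΔS_gas = 26.1 J/K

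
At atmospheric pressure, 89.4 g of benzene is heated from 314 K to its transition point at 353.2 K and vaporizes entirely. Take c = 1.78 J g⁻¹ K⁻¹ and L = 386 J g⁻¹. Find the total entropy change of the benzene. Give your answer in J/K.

Warming step: ΔS₁ = m c ln(T_tr/T_i) = 89.4 × 1.78 × ln(353.2/314) = 18.72 J/K.
Phase change: ΔS₂ = +mL/T_tr = 89.4 × 386 / 353.2 = 97.7 J/K.
ΔS_total = (18.72) + (97.7) = 116 J/K.

ΔS = 116 J/K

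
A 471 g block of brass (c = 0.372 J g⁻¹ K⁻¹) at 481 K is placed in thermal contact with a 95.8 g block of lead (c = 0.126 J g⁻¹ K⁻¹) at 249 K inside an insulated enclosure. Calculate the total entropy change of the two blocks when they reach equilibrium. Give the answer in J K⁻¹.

Energy balance: T_f = (m₁c₁T₁ + m₂c₂T₂)/(m₁c₁ + m₂c₂) = 466.05 K.
ΔS₁ = m₁c₁ ln(T_f/T₁) = 175.212 × ln(466.05/481) = -5.533 J/K.
ΔS₂ = m₂c₂ ln(T_f/T₂) = 12.0708 × ln(466.05/249) = 7.566 J/K.
ΔS_total = -5.533 + 7.566 = 2.03 J/K.

ΔS_total = 2.03 J/K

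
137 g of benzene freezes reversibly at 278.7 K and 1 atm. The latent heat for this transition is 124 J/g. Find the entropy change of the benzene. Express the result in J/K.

ΔS = -61 J/K

Heat released by the substance: Q = −mL = −137 × 124 = −16988 J.
At constant T, ΔS = Q_rev/T = −16988 / 278.7 = -61 J/K.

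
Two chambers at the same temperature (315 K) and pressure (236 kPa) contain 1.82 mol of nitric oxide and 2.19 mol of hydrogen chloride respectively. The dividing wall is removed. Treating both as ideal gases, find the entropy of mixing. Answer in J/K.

ΔS_mix = 23 J/K

Mole fractions: x_A = 1.82/4.01 = 0.454, x_B = 0.546.
ΔS_mix = −R(n_A ln x_A + n_B ln x_B) = −8.314 × (1.82 ln 0.454 + 2.19 ln 0.546) = 23 J/K.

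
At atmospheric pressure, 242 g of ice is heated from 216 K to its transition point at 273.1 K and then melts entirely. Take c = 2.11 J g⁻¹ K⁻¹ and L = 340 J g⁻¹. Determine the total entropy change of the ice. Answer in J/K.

ΔS = 421 J/K

Warming step: ΔS₁ = m c ln(T_tr/T_i) = 242 × 2.11 × ln(273.1/216) = 119.8 J/K.
Phase change: ΔS₂ = +mL/T_tr = 242 × 340 / 273.1 = 301.3 J/K.
ΔS_total = (119.8) + (301.3) = 421 J/K.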